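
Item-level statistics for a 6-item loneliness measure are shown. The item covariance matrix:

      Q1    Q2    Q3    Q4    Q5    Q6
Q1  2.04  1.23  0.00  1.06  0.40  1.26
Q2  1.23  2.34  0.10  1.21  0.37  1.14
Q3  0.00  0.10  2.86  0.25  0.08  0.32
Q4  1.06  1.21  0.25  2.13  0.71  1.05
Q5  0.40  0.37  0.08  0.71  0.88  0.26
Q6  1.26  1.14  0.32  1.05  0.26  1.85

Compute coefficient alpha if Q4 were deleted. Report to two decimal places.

Remaining items: Q1, Q2, Q3, Q5, Q6 (k = 5).
ΣVar(i) = 2.04 + 2.34 + 2.86 + 0.88 + 1.85 = 9.97
Var(T) = 9.97 + 2 × 5.16 = 20.29
α (item deleted) = (5/4)·(1 − 9.97/20.29) = 0.64

α = 0.64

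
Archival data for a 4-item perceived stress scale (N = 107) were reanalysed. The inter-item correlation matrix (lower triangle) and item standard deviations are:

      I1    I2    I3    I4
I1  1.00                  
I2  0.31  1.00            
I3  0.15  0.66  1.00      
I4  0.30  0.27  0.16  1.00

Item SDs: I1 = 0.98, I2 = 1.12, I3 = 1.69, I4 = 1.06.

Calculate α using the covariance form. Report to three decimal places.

α = 0.628

Σσ²ᵢ = 0.98² + 1.12² + 1.69² + 1.06² = 6.1945
Covariances σ_ij = r_ij · s_i · s_j:
  σ(I1,I2) = 0.31 × 0.98 × 1.12 = 0.3403
  σ(I1,I3) = 0.15 × 0.98 × 1.69 = 0.2484
  σ(I1,I4) = 0.30 × 0.98 × 1.06 = 0.3116
  σ(I2,I3) = 0.66 × 1.12 × 1.69 = 1.2492
  σ(I2,I4) = 0.27 × 1.12 × 1.06 = 0.3205
  σ(I3,I4) = 0.16 × 1.69 × 1.06 = 0.2866
σ²_T = Σσ²ᵢ + 2·Σσ_ij = 6.1945 + 2 × 2.7566 = 11.7077
α = (4/3)·(1 − 6.1945/11.7077) = 0.628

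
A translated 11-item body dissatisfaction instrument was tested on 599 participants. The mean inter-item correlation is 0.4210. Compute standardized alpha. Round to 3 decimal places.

Standardized α = k·r̄ / (1 + (k−1)·r̄) = 11 × 0.4210 / (1 + 10 × 0.4210)
  = 4.6310 / 5.2100 = 0.889

α = 0.889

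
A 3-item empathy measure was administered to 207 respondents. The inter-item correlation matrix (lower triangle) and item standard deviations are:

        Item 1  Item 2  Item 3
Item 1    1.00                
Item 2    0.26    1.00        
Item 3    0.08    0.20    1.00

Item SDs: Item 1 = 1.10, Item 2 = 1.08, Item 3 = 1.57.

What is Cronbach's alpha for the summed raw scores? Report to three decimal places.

Σσ²ᵢ = 1.10² + 1.08² + 1.57² = 4.8413
Covariances σ_ij = r_ij · s_i · s_j:
  σ(Item 1,Item 2) = 0.26 × 1.10 × 1.08 = 0.3089
  σ(Item 1,Item 3) = 0.08 × 1.10 × 1.57 = 0.1382
  σ(Item 2,Item 3) = 0.20 × 1.08 × 1.57 = 0.3391
σ²_T = Σσ²ᵢ + 2·Σσ_ij = 4.8413 + 2 × 0.7862 = 6.4137
α = (3/2)·(1 − 4.8413/6.4137) = 0.368

α = 0.368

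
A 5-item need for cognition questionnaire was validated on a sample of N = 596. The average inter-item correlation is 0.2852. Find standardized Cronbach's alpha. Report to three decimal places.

α = 0.666

Standardized α = k·r̄ / (1 + (k−1)·r̄) = 5 × 0.2852 / (1 + 4 × 0.2852)
  = 1.4260 / 2.1408 = 0.666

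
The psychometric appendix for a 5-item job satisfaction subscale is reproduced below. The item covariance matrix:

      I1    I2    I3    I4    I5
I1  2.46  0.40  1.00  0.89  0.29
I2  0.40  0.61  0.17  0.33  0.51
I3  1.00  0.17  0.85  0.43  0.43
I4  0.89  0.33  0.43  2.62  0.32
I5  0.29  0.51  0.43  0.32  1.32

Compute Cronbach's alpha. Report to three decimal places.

Cronbach's alpha = 0.685

ΣVar(i) = 2.46 + 0.61 + 0.85 + 2.62 + 1.32 = 7.86
Σ_{i<j} σ_ij = 4.77
total variance = 7.86 + 2 × 4.77 = 17.40
α = (k/(k−1))·(1 − ΣVar(i)/total variance) = (5/4)·(1 − 7.86/17.40) = 0.685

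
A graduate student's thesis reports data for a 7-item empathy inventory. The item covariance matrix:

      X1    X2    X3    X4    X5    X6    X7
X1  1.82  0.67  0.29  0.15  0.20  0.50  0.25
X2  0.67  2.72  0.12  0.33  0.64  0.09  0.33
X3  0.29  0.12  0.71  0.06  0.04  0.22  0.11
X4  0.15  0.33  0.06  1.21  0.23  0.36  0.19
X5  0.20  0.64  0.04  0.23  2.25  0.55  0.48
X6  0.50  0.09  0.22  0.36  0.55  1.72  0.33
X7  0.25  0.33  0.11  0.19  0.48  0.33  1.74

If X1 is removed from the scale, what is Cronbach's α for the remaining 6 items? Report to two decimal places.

Remaining items: X2, X3, X4, X5, X6, X7 (k = 6).
sum of item variances = 2.72 + 0.71 + 1.21 + 2.25 + 1.72 + 1.74 = 10.35
total variance = 10.35 + 2 × 4.08 = 18.51
α (item deleted) = (6/5)·(1 − 10.35/18.51) = 0.53

α = 0.53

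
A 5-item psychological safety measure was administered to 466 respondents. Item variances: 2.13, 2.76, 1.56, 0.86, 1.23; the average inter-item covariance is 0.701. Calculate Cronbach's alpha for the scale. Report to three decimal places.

Σσᵢ² = 2.13 + 2.76 + 1.56 + 0.86 + 1.23 = 8.54
Sum of the 10 distinct covariances = 10 × 0.701 = 7.010
σ²_T = Σσᵢ² + 2·Σcov = 8.54 + 2 × 7.010 = 22.560
α = (5/4)·(1 − 8.54/22.560) = 0.777

Cronbach's alpha = 0.777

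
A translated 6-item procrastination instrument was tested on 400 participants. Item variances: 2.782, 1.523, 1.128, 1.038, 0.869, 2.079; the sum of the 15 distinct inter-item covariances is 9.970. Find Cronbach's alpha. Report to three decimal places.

sum of item variances = 2.782 + 1.523 + 1.128 + 1.038 + 0.869 + 2.079 = 9.419
Sum of distinct covariances = 9.970
total variance = sum of item variances + 2·Σcov = 9.419 + 2 × 9.970 = 29.359
α = (6/5)·(1 − 9.419/29.359) = 0.815

α = 0.815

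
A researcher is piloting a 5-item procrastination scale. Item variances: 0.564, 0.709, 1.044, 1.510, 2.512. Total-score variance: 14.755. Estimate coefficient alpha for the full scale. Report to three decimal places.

Σσ²ᵢ = 0.564 + 0.709 + 1.044 + 1.510 + 2.512 = 6.339
α = (k/(k−1))·(1 − Σσ²ᵢ/Var(T)) = (5/4)·(1 − 6.339/14.755) = 0.713

α = 0.713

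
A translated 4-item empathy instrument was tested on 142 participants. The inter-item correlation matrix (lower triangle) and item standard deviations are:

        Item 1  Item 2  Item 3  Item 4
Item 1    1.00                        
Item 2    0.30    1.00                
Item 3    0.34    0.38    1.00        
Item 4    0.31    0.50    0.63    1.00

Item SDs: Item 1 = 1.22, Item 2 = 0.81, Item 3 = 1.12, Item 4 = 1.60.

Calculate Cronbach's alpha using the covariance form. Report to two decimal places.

Σσ²ᵢ = 1.22² + 0.81² + 1.12² + 1.60² = 5.9589
Covariances σ_ij = r_ij · s_i · s_j:
  σ(Item 1,Item 2) = 0.30 × 1.22 × 0.81 = 0.2965
  σ(Item 1,Item 3) = 0.34 × 1.22 × 1.12 = 0.4646
  σ(Item 1,Item 4) = 0.31 × 1.22 × 1.60 = 0.6051
  σ(Item 2,Item 3) = 0.38 × 0.81 × 1.12 = 0.3447
  σ(Item 2,Item 4) = 0.50 × 0.81 × 1.60 = 0.6480
  σ(Item 3,Item 4) = 0.63 × 1.12 × 1.60 = 1.1290
σ²_T = Σσ²ᵢ + 2·Σσ_ij = 5.9589 + 2 × 3.4879 = 12.9347
α = (4/3)·(1 − 5.9589/12.9347) = 0.72

Cronbach's alpha = 0.72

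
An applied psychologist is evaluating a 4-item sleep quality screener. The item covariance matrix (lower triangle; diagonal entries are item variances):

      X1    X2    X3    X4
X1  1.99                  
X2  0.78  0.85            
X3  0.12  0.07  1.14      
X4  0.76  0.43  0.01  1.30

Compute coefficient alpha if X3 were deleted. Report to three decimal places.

Remaining items: X1, X2, X4 (k = 3).
Σσᵢ² = 1.99 + 0.85 + 1.30 = 4.14
total variance = 4.14 + 2 × 1.97 = 8.08
α (item deleted) = (3/2)·(1 − 4.14/8.08) = 0.731

coefficient alpha = 0.731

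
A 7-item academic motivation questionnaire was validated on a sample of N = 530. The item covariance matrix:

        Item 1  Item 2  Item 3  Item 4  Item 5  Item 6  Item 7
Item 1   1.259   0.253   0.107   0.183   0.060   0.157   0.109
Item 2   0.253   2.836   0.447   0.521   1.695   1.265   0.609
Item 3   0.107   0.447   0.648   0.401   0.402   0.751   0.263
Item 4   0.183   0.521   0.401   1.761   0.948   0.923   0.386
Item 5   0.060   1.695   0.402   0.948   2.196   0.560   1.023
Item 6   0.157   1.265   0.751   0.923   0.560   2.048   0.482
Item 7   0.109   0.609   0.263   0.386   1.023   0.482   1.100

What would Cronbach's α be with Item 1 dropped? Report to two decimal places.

α = 0.80

Remaining items: Item 2, Item 3, Item 4, Item 5, Item 6, Item 7 (k = 6).
Σσ²ᵢ = 2.836 + 0.648 + 1.761 + 2.196 + 2.048 + 1.100 = 10.589
Var(T) = 10.589 + 2 × 10.676 = 31.941
α (item deleted) = (6/5)·(1 − 10.589/31.941) = 0.80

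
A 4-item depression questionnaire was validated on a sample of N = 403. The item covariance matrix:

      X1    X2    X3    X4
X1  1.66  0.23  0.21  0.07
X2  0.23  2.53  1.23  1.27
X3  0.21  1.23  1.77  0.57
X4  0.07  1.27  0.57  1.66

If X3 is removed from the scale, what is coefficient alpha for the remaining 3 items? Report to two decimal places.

coefficient alpha = 0.52

Remaining items: X1, X2, X4 (k = 3).
ΣVar(i) = 1.66 + 2.53 + 1.66 = 5.85
σ²_total = 5.85 + 2 × 1.57 = 8.99
α (item deleted) = (3/2)·(1 − 5.85/8.99) = 0.52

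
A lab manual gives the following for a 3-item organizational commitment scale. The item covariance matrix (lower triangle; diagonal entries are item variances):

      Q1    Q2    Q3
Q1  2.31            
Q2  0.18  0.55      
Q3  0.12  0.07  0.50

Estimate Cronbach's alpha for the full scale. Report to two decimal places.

α = 0.27

sum of item variances = 2.31 + 0.55 + 0.50 = 3.36
Sum of off-diagonal covariances = 0.37
total variance = 3.36 + 2 × 0.37 = 4.10
α = (k/(k−1))·(1 − sum of item variances/total variance) = (3/2)·(1 − 3.36/4.10) = 0.27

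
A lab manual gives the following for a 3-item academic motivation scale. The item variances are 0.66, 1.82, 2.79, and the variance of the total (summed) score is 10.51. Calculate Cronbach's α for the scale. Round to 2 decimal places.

ΣVar(i) = 0.66 + 1.82 + 2.79 = 5.27
α = (k/(k−1))·(1 − ΣVar(i)/σ²_total) = (3/2)·(1 − 5.27/10.51) = 0.75

α = 0.75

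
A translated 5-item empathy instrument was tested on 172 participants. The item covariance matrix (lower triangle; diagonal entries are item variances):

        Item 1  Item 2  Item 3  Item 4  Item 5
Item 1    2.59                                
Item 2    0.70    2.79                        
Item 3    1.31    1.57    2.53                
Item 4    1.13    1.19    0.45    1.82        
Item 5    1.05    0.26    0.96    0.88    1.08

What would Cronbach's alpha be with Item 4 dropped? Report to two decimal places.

Remaining items: Item 1, Item 2, Item 3, Item 5 (k = 4).
ΣVar(i) = 2.59 + 2.79 + 2.53 + 1.08 = 8.99
total variance = 8.99 + 2 × 5.85 = 20.69
α (item deleted) = (4/3)·(1 − 8.99/20.69) = 0.75

α = 0.75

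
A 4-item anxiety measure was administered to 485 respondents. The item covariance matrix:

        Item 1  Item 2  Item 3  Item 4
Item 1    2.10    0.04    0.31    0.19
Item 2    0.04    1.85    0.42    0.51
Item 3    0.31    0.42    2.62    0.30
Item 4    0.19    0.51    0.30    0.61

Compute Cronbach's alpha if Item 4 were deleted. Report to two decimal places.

Remaining items: Item 1, Item 2, Item 3 (k = 3).
ΣVar(i) = 2.10 + 1.85 + 2.62 = 6.57
total variance = 6.57 + 2 × 0.77 = 8.11
α (item deleted) = (3/2)·(1 − 6.57/8.11) = 0.28

α = 0.28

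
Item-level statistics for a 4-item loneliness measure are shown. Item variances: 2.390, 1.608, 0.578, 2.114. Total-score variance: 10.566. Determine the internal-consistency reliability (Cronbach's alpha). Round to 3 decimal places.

ΣVar(i) = 2.390 + 1.608 + 0.578 + 2.114 = 6.690
α = (k/(k−1))·(1 − ΣVar(i)/σ²_total) = (4/3)·(1 − 6.690/10.566) = 0.489

α = 0.489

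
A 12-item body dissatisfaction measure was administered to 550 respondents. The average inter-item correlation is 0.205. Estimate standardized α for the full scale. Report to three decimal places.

standardized α = 0.756

Standardized α = k·r̄ / (1 + (k−1)·r̄) = 12 × 0.205 / (1 + 11 × 0.205)
  = 2.4600 / 3.2550 = 0.756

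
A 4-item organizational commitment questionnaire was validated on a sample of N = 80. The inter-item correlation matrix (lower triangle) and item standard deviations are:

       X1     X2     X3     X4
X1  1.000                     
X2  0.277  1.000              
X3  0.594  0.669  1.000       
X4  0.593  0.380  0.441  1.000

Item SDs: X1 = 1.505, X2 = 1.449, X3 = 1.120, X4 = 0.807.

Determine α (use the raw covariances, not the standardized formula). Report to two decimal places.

Σσ²ᵢ = 1.505² + 1.449² + 1.120² + 0.807² = 6.2703
Covariances σ_ij = r_ij · s_i · s_j:
  σ(X1,X2) = 0.277 × 1.505 × 1.449 = 0.6041
  σ(X1,X3) = 0.594 × 1.505 × 1.120 = 1.0012
  σ(X1,X4) = 0.593 × 1.505 × 0.807 = 0.7202
  σ(X2,X3) = 0.669 × 1.449 × 1.120 = 1.0857
  σ(X2,X4) = 0.380 × 1.449 × 0.807 = 0.4444
  σ(X3,X4) = 0.441 × 1.120 × 0.807 = 0.3986
σ²_T = Σσ²ᵢ + 2·Σσ_ij = 6.2703 + 2 × 4.2542 = 14.7787
α = (4/3)·(1 − 6.2703/14.7787) = 0.77

α = 0.77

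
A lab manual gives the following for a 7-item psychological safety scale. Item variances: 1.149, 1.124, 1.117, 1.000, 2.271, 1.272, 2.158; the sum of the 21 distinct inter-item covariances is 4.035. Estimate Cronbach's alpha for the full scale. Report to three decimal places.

α = 0.518

Σσᵢ² = 1.149 + 1.124 + 1.117 + 1.000 + 2.271 + 1.272 + 2.158 = 10.091
Sum of distinct covariances = 4.035
σ²_T = Σσᵢ² + 2·Σcov = 10.091 + 2 × 4.035 = 18.161
α = (7/6)·(1 − 10.091/18.161) = 0.518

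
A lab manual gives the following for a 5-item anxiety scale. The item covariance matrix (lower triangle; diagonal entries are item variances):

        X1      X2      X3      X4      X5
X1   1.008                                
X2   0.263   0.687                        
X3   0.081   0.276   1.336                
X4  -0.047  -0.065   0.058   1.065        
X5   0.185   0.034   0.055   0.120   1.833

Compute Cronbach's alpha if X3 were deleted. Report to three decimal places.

α = 0.234

Remaining items: X1, X2, X4, X5 (k = 4).
Σσ²ᵢ = 1.008 + 0.687 + 1.065 + 1.833 = 4.593
Var(T) = 4.593 + 2 × 0.490 = 5.573
α (item deleted) = (4/3)·(1 − 4.593/5.573) = 0.234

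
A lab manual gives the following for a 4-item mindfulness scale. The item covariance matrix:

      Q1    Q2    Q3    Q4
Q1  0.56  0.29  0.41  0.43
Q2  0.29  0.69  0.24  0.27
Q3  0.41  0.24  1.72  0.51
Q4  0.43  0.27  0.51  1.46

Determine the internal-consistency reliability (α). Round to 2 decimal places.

ΣVar(i) = 0.56 + 0.69 + 1.72 + 1.46 = 4.43
Σ_{i<j} σ_ij = 2.15
σ²_total = 4.43 + 2 × 2.15 = 8.73
α = (k/(k−1))·(1 − ΣVar(i)/σ²_total) = (4/3)·(1 − 4.43/8.73) = 0.66

α = 0.66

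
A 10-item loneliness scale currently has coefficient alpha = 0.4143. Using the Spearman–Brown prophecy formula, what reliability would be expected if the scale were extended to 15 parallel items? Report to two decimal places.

Length factor m = 15/10 = 1.5000
α' = m·α / (1 + (m−1)·α)
   = 15/10 × 0.4143 / (1 + (15/10 − 1) × 0.4143)
   = 0.6215 / 1.2071 = 0.51

predicted reliability = 0.51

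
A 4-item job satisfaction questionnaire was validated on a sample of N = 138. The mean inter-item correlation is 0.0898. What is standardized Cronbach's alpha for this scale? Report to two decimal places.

Standardized α = k·r̄ / (1 + (k−1)·r̄) = 4 × 0.0898 / (1 + 3 × 0.0898)
  = 0.3592 / 1.2694 = 0.28

standardized Cronbach's alpha = 0.28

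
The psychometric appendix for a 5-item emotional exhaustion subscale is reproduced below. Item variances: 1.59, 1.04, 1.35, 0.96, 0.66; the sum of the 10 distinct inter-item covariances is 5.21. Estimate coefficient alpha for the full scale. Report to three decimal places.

sum of item variances = 1.59 + 1.04 + 1.35 + 0.96 + 0.66 = 5.60
Sum of distinct covariances = 5.21
σ²_T = sum of item variances + 2·Σcov = 5.60 + 2 × 5.21 = 16.02
α = (5/4)·(1 − 5.60/16.02) = 0.813

coefficient alpha = 0.813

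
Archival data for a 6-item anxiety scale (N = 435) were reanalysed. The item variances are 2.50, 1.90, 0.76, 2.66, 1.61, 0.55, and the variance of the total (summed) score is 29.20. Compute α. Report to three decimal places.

Σσ²ᵢ = 2.50 + 1.90 + 0.76 + 2.66 + 1.61 + 0.55 = 9.98
α = (k/(k−1))·(1 − Σσ²ᵢ/σ²_T) = (6/5)·(1 − 9.98/29.20) = 0.790

α = 0.790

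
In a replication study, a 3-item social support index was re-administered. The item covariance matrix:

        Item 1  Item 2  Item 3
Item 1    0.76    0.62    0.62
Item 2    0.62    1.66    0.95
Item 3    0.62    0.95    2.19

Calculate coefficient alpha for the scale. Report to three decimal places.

α = 0.731

Σσᵢ² = 0.76 + 1.66 + 2.19 = 4.61
Sum of the distinct covariances = 2.19
Var(T) = 4.61 + 2 × 2.19 = 8.99
α = (k/(k−1))·(1 − Σσᵢ²/Var(T)) = (3/2)·(1 − 4.61/8.99) = 0.731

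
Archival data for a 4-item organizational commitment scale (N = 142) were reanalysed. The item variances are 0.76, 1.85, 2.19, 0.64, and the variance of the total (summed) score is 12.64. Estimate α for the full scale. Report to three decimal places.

α = 0.759

ΣVar(i) = 0.76 + 1.85 + 2.19 + 0.64 = 5.44
α = (k/(k−1))·(1 − ΣVar(i)/total variance) = (4/3)·(1 − 5.44/12.64) = 0.759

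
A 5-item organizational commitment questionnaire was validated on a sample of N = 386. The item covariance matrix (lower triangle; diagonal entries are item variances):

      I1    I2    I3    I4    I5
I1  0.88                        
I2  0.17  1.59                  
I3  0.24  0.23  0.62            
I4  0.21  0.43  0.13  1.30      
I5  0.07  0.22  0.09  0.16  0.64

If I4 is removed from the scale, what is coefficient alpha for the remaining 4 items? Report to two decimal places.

Remaining items: I1, I2, I3, I5 (k = 4).
Σσ²ᵢ = 0.88 + 1.59 + 0.62 + 0.64 = 3.73
total variance = 3.73 + 2 × 1.02 = 5.77
α (item deleted) = (4/3)·(1 − 3.73/5.77) = 0.47

α = 0.47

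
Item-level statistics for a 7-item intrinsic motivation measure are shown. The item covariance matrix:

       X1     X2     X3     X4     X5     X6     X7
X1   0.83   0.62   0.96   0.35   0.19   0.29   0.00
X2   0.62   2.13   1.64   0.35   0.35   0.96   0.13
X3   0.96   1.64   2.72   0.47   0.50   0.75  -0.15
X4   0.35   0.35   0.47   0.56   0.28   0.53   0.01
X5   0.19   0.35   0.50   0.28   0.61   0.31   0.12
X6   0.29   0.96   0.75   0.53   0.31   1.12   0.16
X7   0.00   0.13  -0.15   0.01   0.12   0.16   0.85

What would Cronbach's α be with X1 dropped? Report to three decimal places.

α = 0.739

Remaining items: X2, X3, X4, X5, X6, X7 (k = 6).
ΣVar(i) = 2.13 + 2.72 + 0.56 + 0.61 + 1.12 + 0.85 = 7.99
σ²_T = 7.99 + 2 × 6.41 = 20.81
α (item deleted) = (6/5)·(1 − 7.99/20.81) = 0.739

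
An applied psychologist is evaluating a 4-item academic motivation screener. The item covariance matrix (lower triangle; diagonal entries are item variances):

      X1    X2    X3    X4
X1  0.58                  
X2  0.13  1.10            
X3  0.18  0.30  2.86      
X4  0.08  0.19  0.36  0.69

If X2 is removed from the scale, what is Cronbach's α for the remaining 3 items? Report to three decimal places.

α = 0.346

Remaining items: X1, X3, X4 (k = 3).
ΣVar(i) = 0.58 + 2.86 + 0.69 = 4.13
σ²_total = 4.13 + 2 × 0.62 = 5.37
α (item deleted) = (3/2)·(1 − 4.13/5.37) = 0.346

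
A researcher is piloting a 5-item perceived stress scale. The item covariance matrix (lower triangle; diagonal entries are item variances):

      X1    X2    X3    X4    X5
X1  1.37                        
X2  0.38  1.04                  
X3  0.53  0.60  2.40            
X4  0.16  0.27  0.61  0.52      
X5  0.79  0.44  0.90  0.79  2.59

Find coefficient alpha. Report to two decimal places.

sum of item variances = 1.37 + 1.04 + 2.40 + 0.52 + 2.59 = 7.92
Σ_{i<j} σ_ij = 5.47
total variance = 7.92 + 2 × 5.47 = 18.86
α = (k/(k−1))·(1 − sum of item variances/total variance) = (5/4)·(1 − 7.92/18.86) = 0.73

α = 0.73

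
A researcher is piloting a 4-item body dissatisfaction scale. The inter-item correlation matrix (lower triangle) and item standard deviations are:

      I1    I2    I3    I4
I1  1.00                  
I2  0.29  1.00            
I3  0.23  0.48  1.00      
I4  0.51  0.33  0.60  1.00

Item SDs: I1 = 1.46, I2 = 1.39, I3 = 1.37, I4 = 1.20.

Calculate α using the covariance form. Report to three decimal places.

α = 0.725

Σσ²ᵢ = 1.46² + 1.39² + 1.37² + 1.20² = 7.3806
Covariances σ_ij = r_ij · s_i · s_j:
  σ(I1,I2) = 0.29 × 1.46 × 1.39 = 0.5885
  σ(I1,I3) = 0.23 × 1.46 × 1.37 = 0.4600
  σ(I1,I4) = 0.51 × 1.46 × 1.20 = 0.8935
  σ(I2,I3) = 0.48 × 1.39 × 1.37 = 0.9141
  σ(I2,I4) = 0.33 × 1.39 × 1.20 = 0.5504
  σ(I3,I4) = 0.60 × 1.37 × 1.20 = 0.9864
σ²_T = Σσ²ᵢ + 2·Σσ_ij = 7.3806 + 2 × 4.3929 = 16.1664
α = (4/3)·(1 − 7.3806/16.1664) = 0.725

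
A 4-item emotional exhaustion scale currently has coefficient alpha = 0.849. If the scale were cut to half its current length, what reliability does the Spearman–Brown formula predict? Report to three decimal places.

predicted reliability = 0.738

Length factor m = 1/2
α' = m·α / (1 − (1−m)·α)
   = 1/2 × 0.849 / (1 − (1 − 1/2) × 0.849)
   = 0.4245 / 0.5755 = 0.738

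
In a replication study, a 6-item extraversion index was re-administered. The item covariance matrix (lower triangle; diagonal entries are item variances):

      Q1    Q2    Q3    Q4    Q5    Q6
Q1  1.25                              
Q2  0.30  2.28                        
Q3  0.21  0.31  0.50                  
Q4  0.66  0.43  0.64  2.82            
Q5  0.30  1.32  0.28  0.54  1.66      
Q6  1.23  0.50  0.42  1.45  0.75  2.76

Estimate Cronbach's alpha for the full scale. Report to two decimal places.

α = 0.75

sum of item variances = 1.25 + 2.28 + 0.50 + 2.82 + 1.66 + 2.76 = 11.27
Sum of off-diagonal covariances = 9.34
σ²_total = 11.27 + 2 × 9.34 = 29.95
α = (k/(k−1))·(1 − sum of item variances/σ²_total) = (6/5)·(1 − 11.27/29.95) = 0.75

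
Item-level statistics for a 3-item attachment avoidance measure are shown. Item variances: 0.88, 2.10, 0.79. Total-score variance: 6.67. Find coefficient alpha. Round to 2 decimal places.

coefficient alpha = 0.65

Σσ²ᵢ = 0.88 + 2.10 + 0.79 = 3.77
α = (k/(k−1))·(1 − Σσ²ᵢ/total variance) = (3/2)·(1 − 3.77/6.67) = 0.65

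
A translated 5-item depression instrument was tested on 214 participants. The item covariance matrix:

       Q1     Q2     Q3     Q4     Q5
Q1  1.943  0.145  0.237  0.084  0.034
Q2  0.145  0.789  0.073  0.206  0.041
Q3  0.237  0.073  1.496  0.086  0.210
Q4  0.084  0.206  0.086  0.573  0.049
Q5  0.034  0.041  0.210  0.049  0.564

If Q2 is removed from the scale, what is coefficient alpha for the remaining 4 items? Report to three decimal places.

Remaining items: Q1, Q3, Q4, Q5 (k = 4).
sum of item variances = 1.943 + 1.496 + 0.573 + 0.564 = 4.576
total variance = 4.576 + 2 × 0.700 = 5.976
α (item deleted) = (4/3)·(1 − 4.576/5.976) = 0.312

α = 0.312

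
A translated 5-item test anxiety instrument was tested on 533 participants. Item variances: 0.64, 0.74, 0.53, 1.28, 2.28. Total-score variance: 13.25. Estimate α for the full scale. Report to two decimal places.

sum of item variances = 0.64 + 0.74 + 0.53 + 1.28 + 2.28 = 5.47
α = (k/(k−1))·(1 − sum of item variances/total variance) = (5/4)·(1 − 5.47/13.25) = 0.73

α = 0.73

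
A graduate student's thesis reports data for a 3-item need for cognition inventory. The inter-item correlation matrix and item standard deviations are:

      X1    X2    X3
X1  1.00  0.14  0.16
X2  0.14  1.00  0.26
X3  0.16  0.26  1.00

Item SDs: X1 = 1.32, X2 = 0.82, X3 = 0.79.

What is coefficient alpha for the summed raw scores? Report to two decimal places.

Σσ²ᵢ = 1.32² + 0.82² + 0.79² = 3.0389
Covariances σ_ij = r_ij · s_i · s_j:
  σ(X1,X2) = 0.14 × 1.32 × 0.82 = 0.1515
  σ(X1,X3) = 0.16 × 1.32 × 0.79 = 0.1668
  σ(X2,X3) = 0.26 × 0.82 × 0.79 = 0.1684
σ²_T = Σσ²ᵢ + 2·Σσ_ij = 3.0389 + 2 × 0.4867 = 4.0123
α = (3/2)·(1 − 3.0389/4.0123) = 0.36

α = 0.36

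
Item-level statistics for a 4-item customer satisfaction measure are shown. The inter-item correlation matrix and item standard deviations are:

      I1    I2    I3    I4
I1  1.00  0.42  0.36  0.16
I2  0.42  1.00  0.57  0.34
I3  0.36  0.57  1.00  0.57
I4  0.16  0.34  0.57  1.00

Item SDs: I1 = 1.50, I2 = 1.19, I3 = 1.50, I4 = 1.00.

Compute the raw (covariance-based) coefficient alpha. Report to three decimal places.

Σσ²ᵢ = 1.50² + 1.19² + 1.50² + 1.00² = 6.9161
Covariances σ_ij = r_ij · s_i · s_j:
  σ(I1,I2) = 0.42 × 1.50 × 1.19 = 0.7497
  σ(I1,I3) = 0.36 × 1.50 × 1.50 = 0.8100
  σ(I1,I4) = 0.16 × 1.50 × 1.00 = 0.2400
  σ(I2,I3) = 0.57 × 1.19 × 1.50 = 1.0174
  σ(I2,I4) = 0.34 × 1.19 × 1.00 = 0.4046
  σ(I3,I4) = 0.57 × 1.50 × 1.00 = 0.8550
σ²_T = Σσ²ᵢ + 2·Σσ_ij = 6.9161 + 2 × 4.0767 = 15.0695
α = (4/3)·(1 − 6.9161/15.0695) = 0.721

α = 0.721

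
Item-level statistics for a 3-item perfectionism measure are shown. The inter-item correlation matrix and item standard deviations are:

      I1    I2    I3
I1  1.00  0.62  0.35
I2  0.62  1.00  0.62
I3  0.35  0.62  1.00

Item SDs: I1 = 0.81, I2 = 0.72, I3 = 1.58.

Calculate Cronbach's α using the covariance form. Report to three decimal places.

Σσ²ᵢ = 0.81² + 0.72² + 1.58² = 3.6709
Covariances σ_ij = r_ij · s_i · s_j:
  σ(I1,I2) = 0.62 × 0.81 × 0.72 = 0.3616
  σ(I1,I3) = 0.35 × 0.81 × 1.58 = 0.4479
  σ(I2,I3) = 0.62 × 0.72 × 1.58 = 0.7053
σ²_T = Σσ²ᵢ + 2·Σσ_ij = 3.6709 + 2 × 1.5148 = 6.7005
α = (3/2)·(1 − 3.6709/6.7005) = 0.678

α = 0.678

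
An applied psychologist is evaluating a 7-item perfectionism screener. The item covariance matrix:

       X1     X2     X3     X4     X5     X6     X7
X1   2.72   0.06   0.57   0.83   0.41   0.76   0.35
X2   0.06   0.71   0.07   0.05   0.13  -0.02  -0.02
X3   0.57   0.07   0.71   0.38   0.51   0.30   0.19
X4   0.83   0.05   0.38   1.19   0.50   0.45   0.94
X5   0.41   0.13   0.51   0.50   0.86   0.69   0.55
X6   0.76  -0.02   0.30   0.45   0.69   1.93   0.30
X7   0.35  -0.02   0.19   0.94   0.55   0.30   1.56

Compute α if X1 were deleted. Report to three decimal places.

Remaining items: X2, X3, X4, X5, X6, X7 (k = 6).
Σσ²ᵢ = 0.71 + 0.71 + 1.19 + 0.86 + 1.93 + 1.56 = 6.96
Var(T) = 6.96 + 2 × 5.02 = 17.00
α (item deleted) = (6/5)·(1 − 6.96/17.00) = 0.709

α = 0.709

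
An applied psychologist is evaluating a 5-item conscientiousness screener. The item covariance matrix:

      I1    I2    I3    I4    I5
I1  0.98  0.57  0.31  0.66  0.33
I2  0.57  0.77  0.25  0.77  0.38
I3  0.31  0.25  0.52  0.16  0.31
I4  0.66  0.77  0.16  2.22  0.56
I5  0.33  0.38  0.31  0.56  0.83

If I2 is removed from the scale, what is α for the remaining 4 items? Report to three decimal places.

Remaining items: I1, I3, I4, I5 (k = 4).
Σσ²ᵢ = 0.98 + 0.52 + 2.22 + 0.83 = 4.55
Var(T) = 4.55 + 2 × 2.33 = 9.21
α (item deleted) = (4/3)·(1 − 4.55/9.21) = 0.675

α = 0.675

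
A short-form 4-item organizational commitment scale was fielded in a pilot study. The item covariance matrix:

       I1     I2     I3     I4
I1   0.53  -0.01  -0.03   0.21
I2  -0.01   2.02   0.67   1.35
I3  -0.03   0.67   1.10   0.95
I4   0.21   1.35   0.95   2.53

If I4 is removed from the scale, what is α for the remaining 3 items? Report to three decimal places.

Remaining items: I1, I2, I3 (k = 3).
Σσᵢ² = 0.53 + 2.02 + 1.10 = 3.65
Var(T) = 3.65 + 2 × 0.63 = 4.91
α (item deleted) = (3/2)·(1 − 3.65/4.91) = 0.385

α = 0.385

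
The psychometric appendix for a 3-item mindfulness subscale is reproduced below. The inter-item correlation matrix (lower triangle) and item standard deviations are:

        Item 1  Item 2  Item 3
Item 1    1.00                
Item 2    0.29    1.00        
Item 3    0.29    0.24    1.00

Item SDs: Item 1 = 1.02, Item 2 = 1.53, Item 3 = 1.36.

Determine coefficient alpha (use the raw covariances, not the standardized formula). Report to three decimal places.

Σσ²ᵢ = 1.02² + 1.53² + 1.36² = 5.2309
Covariances σ_ij = r_ij · s_i · s_j:
  σ(Item 1,Item 2) = 0.29 × 1.02 × 1.53 = 0.4526
  σ(Item 1,Item 3) = 0.29 × 1.02 × 1.36 = 0.4023
  σ(Item 2,Item 3) = 0.24 × 1.53 × 1.36 = 0.4994
σ²_T = Σσ²ᵢ + 2·Σσ_ij = 5.2309 + 2 × 1.3543 = 7.9395
α = (3/2)·(1 − 5.2309/7.9395) = 0.512

α = 0.512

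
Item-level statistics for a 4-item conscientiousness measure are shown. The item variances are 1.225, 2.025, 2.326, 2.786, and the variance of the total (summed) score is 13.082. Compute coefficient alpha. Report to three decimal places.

coefficient alpha = 0.481

ΣVar(i) = 1.225 + 2.025 + 2.326 + 2.786 = 8.362
α = (k/(k−1))·(1 − ΣVar(i)/total variance) = (4/3)·(1 − 8.362/13.082) = 0.481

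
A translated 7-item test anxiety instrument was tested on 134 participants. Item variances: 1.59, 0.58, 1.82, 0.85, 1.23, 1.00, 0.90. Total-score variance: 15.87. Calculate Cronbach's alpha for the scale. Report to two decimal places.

Cronbach's alpha = 0.58

Σσᵢ² = 1.59 + 0.58 + 1.82 + 0.85 + 1.23 + 1.00 + 0.90 = 7.97
α = (k/(k−1))·(1 − Σσᵢ²/total variance) = (7/6)·(1 − 7.97/15.87) = 0.58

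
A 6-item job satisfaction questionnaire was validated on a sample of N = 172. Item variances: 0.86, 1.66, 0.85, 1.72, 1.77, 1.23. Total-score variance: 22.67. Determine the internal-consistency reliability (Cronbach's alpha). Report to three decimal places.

Cronbach's alpha = 0.772

ΣVar(i) = 0.86 + 1.66 + 0.85 + 1.72 + 1.77 + 1.23 = 8.09
α = (k/(k−1))·(1 − ΣVar(i)/Var(T)) = (6/5)·(1 − 8.09/22.67) = 0.772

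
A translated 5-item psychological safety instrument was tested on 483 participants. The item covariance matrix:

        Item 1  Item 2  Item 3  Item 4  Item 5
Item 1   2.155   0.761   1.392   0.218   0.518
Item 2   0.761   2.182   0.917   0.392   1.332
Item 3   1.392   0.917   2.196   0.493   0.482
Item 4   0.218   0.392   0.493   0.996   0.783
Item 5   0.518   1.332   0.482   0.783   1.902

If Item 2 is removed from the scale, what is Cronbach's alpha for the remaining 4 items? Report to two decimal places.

Remaining items: Item 1, Item 3, Item 4, Item 5 (k = 4).
ΣVar(i) = 2.155 + 2.196 + 0.996 + 1.902 = 7.249
σ²_total = 7.249 + 2 × 3.886 = 15.021
α (item deleted) = (4/3)·(1 − 7.249/15.021) = 0.69

Cronbach's alpha = 0.69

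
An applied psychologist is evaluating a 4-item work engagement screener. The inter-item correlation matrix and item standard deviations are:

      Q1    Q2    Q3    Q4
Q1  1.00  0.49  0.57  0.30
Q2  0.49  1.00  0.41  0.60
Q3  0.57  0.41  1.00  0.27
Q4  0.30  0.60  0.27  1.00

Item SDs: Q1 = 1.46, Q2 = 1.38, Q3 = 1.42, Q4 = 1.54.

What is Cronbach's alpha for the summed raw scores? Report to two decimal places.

Σσ²ᵢ = 1.46² + 1.38² + 1.42² + 1.54² = 8.4240
Covariances σ_ij = r_ij · s_i · s_j:
  σ(Q1,Q2) = 0.49 × 1.46 × 1.38 = 0.9873
  σ(Q1,Q3) = 0.57 × 1.46 × 1.42 = 1.1817
  σ(Q1,Q4) = 0.30 × 1.46 × 1.54 = 0.6745
  σ(Q2,Q3) = 0.41 × 1.38 × 1.42 = 0.8034
  σ(Q2,Q4) = 0.60 × 1.38 × 1.54 = 1.2751
  σ(Q3,Q4) = 0.27 × 1.42 × 1.54 = 0.5904
σ²_T = Σσ²ᵢ + 2·Σσ_ij = 8.4240 + 2 × 5.5124 = 19.4488
α = (4/3)·(1 − 8.4240/19.4488) = 0.76

Cronbach's alpha = 0.76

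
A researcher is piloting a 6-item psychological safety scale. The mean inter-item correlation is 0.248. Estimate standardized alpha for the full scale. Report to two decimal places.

Standardized α = k·r̄ / (1 + (k−1)·r̄) = 6 × 0.248 / (1 + 5 × 0.248)
  = 1.4880 / 2.2400 = 0.66

standardized alpha = 0.66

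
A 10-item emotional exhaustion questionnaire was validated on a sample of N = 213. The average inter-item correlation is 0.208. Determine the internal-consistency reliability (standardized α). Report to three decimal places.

standardized α = 0.724

Standardized α = k·r̄ / (1 + (k−1)·r̄) = 10 × 0.208 / (1 + 9 × 0.208)
  = 2.0800 / 2.8720 = 0.724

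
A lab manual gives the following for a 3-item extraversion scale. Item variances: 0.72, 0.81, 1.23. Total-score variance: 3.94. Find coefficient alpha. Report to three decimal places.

α = 0.449

sum of item variances = 0.72 + 0.81 + 1.23 = 2.76
α = (k/(k−1))·(1 − sum of item variances/Var(T)) = (3/2)·(1 − 2.76/3.94) = 0.449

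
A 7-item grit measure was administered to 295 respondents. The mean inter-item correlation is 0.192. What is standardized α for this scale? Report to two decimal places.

α = 0.62

Standardized α = k·r̄ / (1 + (k−1)·r̄) = 7 × 0.192 / (1 + 6 × 0.192)
  = 1.3440 / 2.1520 = 0.62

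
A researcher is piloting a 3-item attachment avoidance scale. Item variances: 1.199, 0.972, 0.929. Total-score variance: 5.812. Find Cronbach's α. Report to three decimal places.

Σσ²ᵢ = 1.199 + 0.972 + 0.929 = 3.100
α = (k/(k−1))·(1 − Σσ²ᵢ/Var(T)) = (3/2)·(1 − 3.100/5.812) = 0.700

Cronbach's α = 0.700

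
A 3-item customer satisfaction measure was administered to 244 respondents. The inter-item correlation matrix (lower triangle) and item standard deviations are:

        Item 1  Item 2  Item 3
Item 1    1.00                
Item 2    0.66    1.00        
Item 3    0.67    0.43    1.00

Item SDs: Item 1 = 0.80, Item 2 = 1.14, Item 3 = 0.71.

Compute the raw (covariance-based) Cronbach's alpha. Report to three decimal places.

Σσ²ᵢ = 0.80² + 1.14² + 0.71² = 2.4437
Covariances σ_ij = r_ij · s_i · s_j:
  σ(Item 1,Item 2) = 0.66 × 0.80 × 1.14 = 0.6019
  σ(Item 1,Item 3) = 0.67 × 0.80 × 0.71 = 0.3806
  σ(Item 2,Item 3) = 0.43 × 1.14 × 0.71 = 0.3480
σ²_T = Σσ²ᵢ + 2·Σσ_ij = 2.4437 + 2 × 1.3305 = 5.1047
α = (3/2)·(1 − 2.4437/5.1047) = 0.782

α = 0.782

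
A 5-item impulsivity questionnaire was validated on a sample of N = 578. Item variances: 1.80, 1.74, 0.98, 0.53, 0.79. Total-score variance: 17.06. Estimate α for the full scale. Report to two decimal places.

Σσ²ᵢ = 1.80 + 1.74 + 0.98 + 0.53 + 0.79 = 5.84
α = (k/(k−1))·(1 − Σσ²ᵢ/σ²_T) = (5/4)·(1 − 5.84/17.06) = 0.82

α = 0.82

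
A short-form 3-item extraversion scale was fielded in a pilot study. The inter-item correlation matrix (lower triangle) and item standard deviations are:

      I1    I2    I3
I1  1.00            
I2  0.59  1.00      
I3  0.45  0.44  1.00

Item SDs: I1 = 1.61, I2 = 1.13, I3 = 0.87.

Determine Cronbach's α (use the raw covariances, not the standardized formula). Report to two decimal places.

α = 0.72

Σσ²ᵢ = 1.61² + 1.13² + 0.87² = 4.6259
Covariances σ_ij = r_ij · s_i · s_j:
  σ(I1,I2) = 0.59 × 1.61 × 1.13 = 1.0734
  σ(I1,I3) = 0.45 × 1.61 × 0.87 = 0.6303
  σ(I2,I3) = 0.44 × 1.13 × 0.87 = 0.4326
σ²_T = Σσ²ᵢ + 2·Σσ_ij = 4.6259 + 2 × 2.1363 = 8.8985
α = (3/2)·(1 − 4.6259/8.8985) = 0.72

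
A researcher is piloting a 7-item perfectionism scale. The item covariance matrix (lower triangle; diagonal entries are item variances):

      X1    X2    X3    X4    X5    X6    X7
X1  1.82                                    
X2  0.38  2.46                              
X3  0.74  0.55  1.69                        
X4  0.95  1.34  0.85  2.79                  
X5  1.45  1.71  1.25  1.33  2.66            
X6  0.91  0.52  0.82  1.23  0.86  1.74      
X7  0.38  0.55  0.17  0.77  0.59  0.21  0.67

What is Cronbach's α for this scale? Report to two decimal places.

Σσ²ᵢ = 1.82 + 2.46 + 1.69 + 2.79 + 2.66 + 1.74 + 0.67 = 13.83
Sum of the distinct covariances = 17.56
σ²_T = 13.83 + 2 × 17.56 = 48.95
α = (k/(k−1))·(1 − Σσ²ᵢ/σ²_T) = (7/6)·(1 − 13.83/48.95) = 0.84

Cronbach's α = 0.84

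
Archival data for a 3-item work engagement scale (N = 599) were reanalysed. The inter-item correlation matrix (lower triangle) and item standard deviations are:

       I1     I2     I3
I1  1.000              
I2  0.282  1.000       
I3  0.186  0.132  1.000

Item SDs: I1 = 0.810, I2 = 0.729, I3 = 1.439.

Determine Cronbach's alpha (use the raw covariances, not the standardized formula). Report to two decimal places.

Σσ²ᵢ = 0.810² + 0.729² + 1.439² = 3.2583
Covariances σ_ij = r_ij · s_i · s_j:
  σ(I1,I2) = 0.282 × 0.810 × 0.729 = 0.1665
  σ(I1,I3) = 0.186 × 0.810 × 1.439 = 0.2168
  σ(I2,I3) = 0.132 × 0.729 × 1.439 = 0.1385
σ²_T = Σσ²ᵢ + 2·Σσ_ij = 3.2583 + 2 × 0.5218 = 4.3019
α = (3/2)·(1 − 3.2583/4.3019) = 0.36

α = 0.36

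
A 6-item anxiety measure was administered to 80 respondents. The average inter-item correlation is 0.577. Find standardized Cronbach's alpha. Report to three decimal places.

standardized Cronbach's alpha = 0.891

Standardized α = k·r̄ / (1 + (k−1)·r̄) = 6 × 0.577 / (1 + 5 × 0.577)
  = 3.4620 / 3.8850 = 0.891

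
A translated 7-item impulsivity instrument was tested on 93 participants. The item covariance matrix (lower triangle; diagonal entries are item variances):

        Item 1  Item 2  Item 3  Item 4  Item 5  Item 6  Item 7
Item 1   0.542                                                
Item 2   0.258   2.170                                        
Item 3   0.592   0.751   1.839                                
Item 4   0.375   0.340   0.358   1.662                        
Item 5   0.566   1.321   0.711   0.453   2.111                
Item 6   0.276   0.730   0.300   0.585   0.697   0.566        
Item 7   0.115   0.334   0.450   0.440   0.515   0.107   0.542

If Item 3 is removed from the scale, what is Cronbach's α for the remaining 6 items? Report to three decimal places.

Cronbach's α = 0.782

Remaining items: Item 1, Item 2, Item 4, Item 5, Item 6, Item 7 (k = 6).
ΣVar(i) = 0.542 + 2.170 + 1.662 + 2.111 + 0.566 + 0.542 = 7.593
total variance = 7.593 + 2 × 7.112 = 21.817
α (item deleted) = (6/5)·(1 − 7.593/21.817) = 0.782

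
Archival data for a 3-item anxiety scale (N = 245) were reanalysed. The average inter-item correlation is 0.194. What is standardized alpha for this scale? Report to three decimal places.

α = 0.419

Standardized α = k·r̄ / (1 + (k−1)·r̄) = 3 × 0.194 / (1 + 2 × 0.194)
  = 0.5820 / 1.3880 = 0.419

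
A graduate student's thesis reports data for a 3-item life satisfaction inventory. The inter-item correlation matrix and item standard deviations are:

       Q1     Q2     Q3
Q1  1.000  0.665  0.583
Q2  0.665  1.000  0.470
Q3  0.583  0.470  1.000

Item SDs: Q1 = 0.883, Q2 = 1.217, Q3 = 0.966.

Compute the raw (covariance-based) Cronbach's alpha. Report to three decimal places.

Σσ²ᵢ = 0.883² + 1.217² + 0.966² = 3.1939
Covariances σ_ij = r_ij · s_i · s_j:
  σ(Q1,Q2) = 0.665 × 0.883 × 1.217 = 0.7146
  σ(Q1,Q3) = 0.583 × 0.883 × 0.966 = 0.4973
  σ(Q2,Q3) = 0.470 × 1.217 × 0.966 = 0.5525
σ²_T = Σσ²ᵢ + 2·Σσ_ij = 3.1939 + 2 × 1.7644 = 6.7227
α = (3/2)·(1 − 3.1939/6.7227) = 0.787

α = 0.787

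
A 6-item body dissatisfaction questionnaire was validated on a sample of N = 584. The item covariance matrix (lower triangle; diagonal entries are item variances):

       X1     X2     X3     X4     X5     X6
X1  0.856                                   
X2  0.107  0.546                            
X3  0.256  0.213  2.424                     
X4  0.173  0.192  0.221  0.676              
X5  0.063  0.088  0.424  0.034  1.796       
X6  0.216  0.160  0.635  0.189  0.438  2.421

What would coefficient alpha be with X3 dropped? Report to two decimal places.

Remaining items: X1, X2, X4, X5, X6 (k = 5).
ΣVar(i) = 0.856 + 0.546 + 0.676 + 1.796 + 2.421 = 6.295
Var(T) = 6.295 + 2 × 1.660 = 9.615
α (item deleted) = (5/4)·(1 − 6.295/9.615) = 0.43

α = 0.43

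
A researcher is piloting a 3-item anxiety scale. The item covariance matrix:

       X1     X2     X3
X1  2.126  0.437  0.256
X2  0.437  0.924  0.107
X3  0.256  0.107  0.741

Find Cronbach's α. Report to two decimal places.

α = 0.45

Σσᵢ² = 2.126 + 0.924 + 0.741 = 3.791
Sum of the distinct covariances = 0.800
σ²_total = 3.791 + 2 × 0.800 = 5.391
α = (k/(k−1))·(1 − Σσᵢ²/σ²_total) = (3/2)·(1 − 3.791/5.391) = 0.45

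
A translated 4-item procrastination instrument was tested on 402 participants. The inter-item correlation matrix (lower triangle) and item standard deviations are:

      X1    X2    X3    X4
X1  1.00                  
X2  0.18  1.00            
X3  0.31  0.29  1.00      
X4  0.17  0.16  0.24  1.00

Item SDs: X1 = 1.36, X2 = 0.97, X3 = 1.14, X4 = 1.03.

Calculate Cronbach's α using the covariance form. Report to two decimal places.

α = 0.53

Σσ²ᵢ = 1.36² + 0.97² + 1.14² + 1.03² = 5.1510
Covariances σ_ij = r_ij · s_i · s_j:
  σ(X1,X2) = 0.18 × 1.36 × 0.97 = 0.2375
  σ(X1,X3) = 0.31 × 1.36 × 1.14 = 0.4806
  σ(X1,X4) = 0.17 × 1.36 × 1.03 = 0.2381
  σ(X2,X3) = 0.29 × 0.97 × 1.14 = 0.3207
  σ(X2,X4) = 0.16 × 0.97 × 1.03 = 0.1599
  σ(X3,X4) = 0.24 × 1.14 × 1.03 = 0.2818
σ²_T = Σσ²ᵢ + 2·Σσ_ij = 5.1510 + 2 × 1.7186 = 8.5882
α = (4/3)·(1 − 5.1510/8.5882) = 0.53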